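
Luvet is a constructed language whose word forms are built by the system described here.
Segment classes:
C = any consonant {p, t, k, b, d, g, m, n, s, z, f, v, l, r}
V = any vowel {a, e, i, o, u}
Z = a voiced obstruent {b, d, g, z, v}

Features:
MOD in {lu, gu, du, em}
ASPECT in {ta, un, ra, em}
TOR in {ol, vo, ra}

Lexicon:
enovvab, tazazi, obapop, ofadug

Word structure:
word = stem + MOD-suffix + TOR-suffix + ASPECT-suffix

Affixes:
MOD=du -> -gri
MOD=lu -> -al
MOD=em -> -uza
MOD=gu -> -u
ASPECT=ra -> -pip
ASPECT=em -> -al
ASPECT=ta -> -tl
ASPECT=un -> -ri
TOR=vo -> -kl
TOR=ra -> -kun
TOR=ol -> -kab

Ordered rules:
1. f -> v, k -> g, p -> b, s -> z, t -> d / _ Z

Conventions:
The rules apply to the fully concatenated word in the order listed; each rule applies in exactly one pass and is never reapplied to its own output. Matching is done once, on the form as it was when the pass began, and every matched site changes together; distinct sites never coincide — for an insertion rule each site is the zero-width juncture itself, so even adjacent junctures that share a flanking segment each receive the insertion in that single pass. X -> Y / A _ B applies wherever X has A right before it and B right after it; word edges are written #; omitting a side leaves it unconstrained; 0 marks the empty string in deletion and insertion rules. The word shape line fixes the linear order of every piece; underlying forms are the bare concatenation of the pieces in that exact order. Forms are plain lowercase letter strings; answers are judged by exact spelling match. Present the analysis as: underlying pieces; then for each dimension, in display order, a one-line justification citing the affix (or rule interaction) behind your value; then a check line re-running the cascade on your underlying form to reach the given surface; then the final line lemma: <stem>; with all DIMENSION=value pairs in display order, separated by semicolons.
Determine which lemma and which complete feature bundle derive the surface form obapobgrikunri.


underlying: obapop-gri-kun-ri
MOD=du - signalled by the affix -gri
ASPECT=un - signalled by the affix -ri
TOR=ra - signalled by the affix -kun
check: obapopgrikunri -> obapobgrikunri
lemma: obapop; MOD=du; ASPECT=un; TOR=ra


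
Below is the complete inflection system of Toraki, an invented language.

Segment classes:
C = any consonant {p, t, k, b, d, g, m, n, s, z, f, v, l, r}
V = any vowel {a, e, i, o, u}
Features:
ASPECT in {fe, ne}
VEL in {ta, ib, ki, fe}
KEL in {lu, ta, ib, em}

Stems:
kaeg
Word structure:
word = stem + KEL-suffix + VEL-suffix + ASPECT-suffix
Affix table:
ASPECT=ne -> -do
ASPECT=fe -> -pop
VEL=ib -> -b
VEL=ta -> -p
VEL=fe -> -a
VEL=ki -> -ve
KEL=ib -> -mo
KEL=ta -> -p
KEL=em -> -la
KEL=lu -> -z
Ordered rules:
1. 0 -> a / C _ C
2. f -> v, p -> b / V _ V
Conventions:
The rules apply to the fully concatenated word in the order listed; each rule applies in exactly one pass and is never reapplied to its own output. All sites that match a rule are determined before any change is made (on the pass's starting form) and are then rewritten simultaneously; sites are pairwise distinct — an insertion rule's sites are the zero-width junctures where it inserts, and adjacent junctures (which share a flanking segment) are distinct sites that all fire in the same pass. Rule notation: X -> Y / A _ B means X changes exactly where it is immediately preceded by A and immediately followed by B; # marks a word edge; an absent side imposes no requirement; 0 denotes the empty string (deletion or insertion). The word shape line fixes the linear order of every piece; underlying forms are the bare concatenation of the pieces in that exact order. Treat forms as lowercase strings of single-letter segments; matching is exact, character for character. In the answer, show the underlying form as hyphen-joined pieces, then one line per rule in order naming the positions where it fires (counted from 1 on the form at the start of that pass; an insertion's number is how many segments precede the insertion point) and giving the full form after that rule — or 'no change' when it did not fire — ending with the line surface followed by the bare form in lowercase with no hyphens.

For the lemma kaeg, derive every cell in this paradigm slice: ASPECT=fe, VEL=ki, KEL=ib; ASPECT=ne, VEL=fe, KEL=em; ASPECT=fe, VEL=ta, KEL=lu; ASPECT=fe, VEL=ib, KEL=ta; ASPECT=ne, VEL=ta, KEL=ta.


cell ASPECT=fe, VEL=ki, KEL=ib:
underlying: kaeg-mo-ve-pop
1. 0 -> a / C _ C: inserts after position(s) 4: kaegamovepop
2. f -> v, p -> b / V _ V: fires at position(s) 10: kaegamovebop
surface: kaegamovebop

cell ASPECT=ne, VEL=fe, KEL=em:
underlying: kaeg-la-a-do
1. 0 -> a / C _ C: inserts after position(s) 4: kaegalaado
2. f -> v, p -> b / V _ V: no change
surface: kaegalaado

cell ASPECT=fe, VEL=ta, KEL=lu:
underlying: kaeg-z-p-pop
1. 0 -> a / C _ C: inserts after position(s) 4, 5, 6: kaegazapapop
2. f -> v, p -> b / V _ V: fires at position(s) 8, 10: kaegazababop
surface: kaegazababop

cell ASPECT=fe, VEL=ib, KEL=ta:
underlying: kaeg-p-b-pop
1. 0 -> a / C _ C: inserts after position(s) 4, 5, 6: kaegapabapop
2. f -> v, p -> b / V _ V: fires at position(s) 6, 10: kaegabababop
surface: kaegabababop

cell ASPECT=ne, VEL=ta, KEL=ta:
underlying: kaeg-p-p-do
1. 0 -> a / C _ C: inserts after position(s) 4, 5, 6: kaegapapado
2. f -> v, p -> b / V _ V: fires at position(s) 6, 8: kaegababado
surface: kaegababado


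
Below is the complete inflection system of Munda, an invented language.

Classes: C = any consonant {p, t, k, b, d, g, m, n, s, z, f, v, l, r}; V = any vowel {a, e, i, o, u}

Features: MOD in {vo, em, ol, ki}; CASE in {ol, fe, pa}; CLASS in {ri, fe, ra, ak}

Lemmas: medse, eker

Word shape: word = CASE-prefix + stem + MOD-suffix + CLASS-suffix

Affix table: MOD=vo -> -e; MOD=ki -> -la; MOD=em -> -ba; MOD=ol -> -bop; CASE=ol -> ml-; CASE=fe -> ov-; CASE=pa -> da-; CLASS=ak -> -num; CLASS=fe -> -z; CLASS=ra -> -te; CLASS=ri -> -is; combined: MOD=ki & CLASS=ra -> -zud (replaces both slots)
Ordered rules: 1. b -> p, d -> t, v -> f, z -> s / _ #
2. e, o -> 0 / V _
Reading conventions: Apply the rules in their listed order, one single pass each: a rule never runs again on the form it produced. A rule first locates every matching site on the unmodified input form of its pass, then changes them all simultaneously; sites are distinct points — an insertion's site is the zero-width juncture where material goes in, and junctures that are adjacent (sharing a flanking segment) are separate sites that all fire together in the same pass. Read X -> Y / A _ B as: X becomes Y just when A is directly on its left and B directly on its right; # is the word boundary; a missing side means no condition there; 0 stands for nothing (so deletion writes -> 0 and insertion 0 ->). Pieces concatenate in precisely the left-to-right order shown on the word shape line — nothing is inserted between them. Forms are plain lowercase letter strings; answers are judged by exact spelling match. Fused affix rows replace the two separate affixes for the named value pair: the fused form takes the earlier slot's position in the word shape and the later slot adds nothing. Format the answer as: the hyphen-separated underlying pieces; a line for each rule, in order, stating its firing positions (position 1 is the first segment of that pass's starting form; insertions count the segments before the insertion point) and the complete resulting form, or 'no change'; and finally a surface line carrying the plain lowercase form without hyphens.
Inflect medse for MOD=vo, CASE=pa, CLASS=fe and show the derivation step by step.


underlying: da-medse-e-z
1. b -> p, d -> t, v -> f, z -> s / _ #: fires at position(s) 9: damedsees
2. e, o -> 0 / V _: fires at position(s) 8: damedses
surface: damedses


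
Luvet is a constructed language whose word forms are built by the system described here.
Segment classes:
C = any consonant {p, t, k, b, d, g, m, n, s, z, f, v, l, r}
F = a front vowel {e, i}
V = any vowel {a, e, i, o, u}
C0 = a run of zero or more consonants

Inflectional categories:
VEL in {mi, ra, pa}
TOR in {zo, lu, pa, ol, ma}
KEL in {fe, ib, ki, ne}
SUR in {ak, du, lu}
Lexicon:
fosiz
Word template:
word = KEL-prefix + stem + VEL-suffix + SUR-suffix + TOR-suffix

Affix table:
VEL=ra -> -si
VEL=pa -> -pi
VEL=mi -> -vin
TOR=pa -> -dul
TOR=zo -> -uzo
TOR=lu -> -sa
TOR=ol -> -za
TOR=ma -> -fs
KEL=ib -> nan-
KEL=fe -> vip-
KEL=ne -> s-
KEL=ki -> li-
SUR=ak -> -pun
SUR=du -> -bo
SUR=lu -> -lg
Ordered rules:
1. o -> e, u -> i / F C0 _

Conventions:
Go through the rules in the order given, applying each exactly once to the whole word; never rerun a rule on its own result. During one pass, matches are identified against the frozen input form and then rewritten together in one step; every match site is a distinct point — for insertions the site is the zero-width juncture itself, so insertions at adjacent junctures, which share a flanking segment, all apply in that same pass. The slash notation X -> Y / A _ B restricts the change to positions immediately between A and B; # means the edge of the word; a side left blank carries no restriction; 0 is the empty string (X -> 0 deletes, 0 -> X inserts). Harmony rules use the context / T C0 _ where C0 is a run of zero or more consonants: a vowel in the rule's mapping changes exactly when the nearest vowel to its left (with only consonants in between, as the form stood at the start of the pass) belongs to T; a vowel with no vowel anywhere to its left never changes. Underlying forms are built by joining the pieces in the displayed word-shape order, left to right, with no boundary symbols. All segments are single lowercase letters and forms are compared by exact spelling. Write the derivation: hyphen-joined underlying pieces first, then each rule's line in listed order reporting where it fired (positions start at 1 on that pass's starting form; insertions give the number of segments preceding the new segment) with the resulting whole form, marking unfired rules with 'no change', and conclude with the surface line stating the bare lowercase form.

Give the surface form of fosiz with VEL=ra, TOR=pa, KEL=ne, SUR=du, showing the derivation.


underlying: s-fosiz-si-bo-dul
1. o -> e, u -> i / F C0 _: fires at position(s) 10: sfosizsibedul
surface: sfosizsibedul


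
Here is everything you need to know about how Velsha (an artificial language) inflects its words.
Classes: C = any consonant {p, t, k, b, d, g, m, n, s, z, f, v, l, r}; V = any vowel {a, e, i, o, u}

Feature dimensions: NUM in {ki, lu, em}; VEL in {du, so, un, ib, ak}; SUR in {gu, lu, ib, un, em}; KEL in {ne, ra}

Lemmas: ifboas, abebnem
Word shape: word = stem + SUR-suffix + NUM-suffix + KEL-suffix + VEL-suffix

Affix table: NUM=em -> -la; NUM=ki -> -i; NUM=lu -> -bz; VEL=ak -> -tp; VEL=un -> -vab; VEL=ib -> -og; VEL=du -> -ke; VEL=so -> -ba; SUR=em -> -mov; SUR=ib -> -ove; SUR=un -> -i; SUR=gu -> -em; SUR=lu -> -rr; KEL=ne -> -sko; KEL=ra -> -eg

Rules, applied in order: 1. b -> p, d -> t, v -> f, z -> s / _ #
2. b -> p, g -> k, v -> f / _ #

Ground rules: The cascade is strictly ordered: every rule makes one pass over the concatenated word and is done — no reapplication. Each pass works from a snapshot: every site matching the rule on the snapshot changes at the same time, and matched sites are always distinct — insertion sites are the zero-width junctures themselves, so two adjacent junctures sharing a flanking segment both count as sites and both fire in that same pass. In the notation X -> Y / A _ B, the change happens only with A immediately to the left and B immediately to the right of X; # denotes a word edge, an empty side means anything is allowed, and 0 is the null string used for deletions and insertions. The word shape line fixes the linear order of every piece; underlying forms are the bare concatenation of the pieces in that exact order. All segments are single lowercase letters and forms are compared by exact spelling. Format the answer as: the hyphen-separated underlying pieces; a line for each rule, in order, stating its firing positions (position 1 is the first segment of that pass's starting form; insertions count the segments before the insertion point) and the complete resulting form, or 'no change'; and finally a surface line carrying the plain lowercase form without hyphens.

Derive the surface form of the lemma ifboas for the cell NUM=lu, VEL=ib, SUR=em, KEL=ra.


underlying: ifboas-mov-bz-eg-og
1. b -> p, d -> t, v -> f, z -> s / _ #: no change
2. b -> p, g -> k, v -> f / _ #: fires at position(s) 15: ifboasmovbzegok
surface: ifboasmovbzegok


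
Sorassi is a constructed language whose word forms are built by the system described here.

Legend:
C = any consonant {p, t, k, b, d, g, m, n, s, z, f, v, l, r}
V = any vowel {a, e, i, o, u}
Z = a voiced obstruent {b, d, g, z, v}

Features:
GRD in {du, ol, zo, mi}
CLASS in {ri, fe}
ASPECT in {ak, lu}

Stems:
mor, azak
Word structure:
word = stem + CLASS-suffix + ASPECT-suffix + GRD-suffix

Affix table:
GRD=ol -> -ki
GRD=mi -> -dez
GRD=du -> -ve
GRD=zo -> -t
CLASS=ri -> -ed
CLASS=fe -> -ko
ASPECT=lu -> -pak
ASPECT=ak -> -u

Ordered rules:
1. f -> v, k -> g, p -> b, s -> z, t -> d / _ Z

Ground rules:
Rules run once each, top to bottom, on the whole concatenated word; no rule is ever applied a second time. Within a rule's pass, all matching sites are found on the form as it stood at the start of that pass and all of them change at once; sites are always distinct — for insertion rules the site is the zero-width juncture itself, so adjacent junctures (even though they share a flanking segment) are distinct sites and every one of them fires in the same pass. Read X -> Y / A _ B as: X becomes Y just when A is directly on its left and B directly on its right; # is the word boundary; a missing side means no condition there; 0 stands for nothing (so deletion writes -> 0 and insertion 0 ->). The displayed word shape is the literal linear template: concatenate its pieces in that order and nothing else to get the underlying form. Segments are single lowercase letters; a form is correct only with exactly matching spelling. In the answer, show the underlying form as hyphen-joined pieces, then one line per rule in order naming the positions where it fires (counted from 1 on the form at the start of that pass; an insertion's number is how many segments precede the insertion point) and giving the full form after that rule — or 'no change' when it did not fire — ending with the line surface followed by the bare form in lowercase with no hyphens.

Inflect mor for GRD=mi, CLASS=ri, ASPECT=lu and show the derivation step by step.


underlying: mor-ed-pak-dez
1. f -> v, k -> g, p -> b, s -> z, t -> d / _ Z: fires at position(s) 8: moredpagdez
surface: moredpagdez


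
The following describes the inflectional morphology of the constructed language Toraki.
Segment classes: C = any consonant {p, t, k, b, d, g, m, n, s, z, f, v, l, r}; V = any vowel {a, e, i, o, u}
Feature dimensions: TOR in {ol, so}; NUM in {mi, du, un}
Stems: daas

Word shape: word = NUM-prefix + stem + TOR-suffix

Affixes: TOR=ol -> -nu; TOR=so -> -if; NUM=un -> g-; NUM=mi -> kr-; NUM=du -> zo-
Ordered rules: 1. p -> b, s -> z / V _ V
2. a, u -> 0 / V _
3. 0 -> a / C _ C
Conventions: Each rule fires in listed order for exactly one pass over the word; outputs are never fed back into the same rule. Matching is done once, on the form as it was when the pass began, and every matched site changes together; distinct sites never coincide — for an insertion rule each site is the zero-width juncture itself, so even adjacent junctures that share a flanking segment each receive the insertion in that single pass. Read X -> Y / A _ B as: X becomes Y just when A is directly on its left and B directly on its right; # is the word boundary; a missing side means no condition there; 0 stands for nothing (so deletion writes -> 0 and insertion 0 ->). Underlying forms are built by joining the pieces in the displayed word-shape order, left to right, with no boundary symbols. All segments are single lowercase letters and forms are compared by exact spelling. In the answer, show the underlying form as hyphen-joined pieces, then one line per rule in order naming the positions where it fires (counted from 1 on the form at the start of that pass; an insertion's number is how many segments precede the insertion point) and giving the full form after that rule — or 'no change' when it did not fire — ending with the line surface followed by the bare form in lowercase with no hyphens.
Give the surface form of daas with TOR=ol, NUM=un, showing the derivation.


underlying: g-daas-nu
1. p -> b, s -> z / V _ V: no change
2. a, u -> 0 / V _: fires at position(s) 4: gdasnu
3. 0 -> a / C _ C: inserts after position(s) 1, 4: gadasanu
surface: gadasanu


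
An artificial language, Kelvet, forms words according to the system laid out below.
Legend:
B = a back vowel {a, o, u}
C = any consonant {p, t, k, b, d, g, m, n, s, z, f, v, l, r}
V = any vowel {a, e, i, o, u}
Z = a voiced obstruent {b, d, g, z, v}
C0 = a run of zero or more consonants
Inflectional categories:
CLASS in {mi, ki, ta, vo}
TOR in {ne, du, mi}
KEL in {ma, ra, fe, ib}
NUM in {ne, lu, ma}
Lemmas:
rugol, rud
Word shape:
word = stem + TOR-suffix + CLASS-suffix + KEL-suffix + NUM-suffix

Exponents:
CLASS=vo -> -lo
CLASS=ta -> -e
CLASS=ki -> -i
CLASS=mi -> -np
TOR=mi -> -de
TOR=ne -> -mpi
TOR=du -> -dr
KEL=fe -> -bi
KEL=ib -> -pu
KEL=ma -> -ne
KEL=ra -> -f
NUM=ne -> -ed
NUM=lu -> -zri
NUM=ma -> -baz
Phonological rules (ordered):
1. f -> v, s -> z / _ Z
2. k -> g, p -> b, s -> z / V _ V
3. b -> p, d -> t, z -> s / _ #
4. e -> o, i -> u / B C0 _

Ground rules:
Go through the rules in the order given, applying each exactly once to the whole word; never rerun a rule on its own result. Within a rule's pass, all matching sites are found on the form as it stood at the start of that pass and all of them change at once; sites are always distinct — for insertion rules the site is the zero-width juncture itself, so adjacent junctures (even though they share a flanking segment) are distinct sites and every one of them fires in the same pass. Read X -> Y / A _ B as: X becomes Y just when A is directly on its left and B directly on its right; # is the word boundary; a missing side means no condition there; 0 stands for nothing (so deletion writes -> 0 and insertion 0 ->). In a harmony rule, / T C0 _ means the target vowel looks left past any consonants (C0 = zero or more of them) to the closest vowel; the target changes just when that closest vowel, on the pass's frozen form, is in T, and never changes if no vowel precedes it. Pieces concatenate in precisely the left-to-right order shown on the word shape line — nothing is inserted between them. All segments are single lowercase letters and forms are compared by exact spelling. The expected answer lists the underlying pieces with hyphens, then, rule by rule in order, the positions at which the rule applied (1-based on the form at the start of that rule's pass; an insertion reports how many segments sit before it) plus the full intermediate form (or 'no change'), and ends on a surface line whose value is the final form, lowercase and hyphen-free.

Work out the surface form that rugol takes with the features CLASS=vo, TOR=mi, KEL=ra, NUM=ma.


underlying: rugol-de-lo-f-baz
1. f -> v, s -> z / _ Z: fires at position(s) 10: rugoldelovbaz
2. k -> g, p -> b, s -> z / V _ V: no change
3. b -> p, d -> t, z -> s / _ #: fires at position(s) 13: rugoldelovbas
4. e -> o, i -> u / B C0 _: fires at position(s) 7: rugoldolovbas
surface: rugoldolovbas


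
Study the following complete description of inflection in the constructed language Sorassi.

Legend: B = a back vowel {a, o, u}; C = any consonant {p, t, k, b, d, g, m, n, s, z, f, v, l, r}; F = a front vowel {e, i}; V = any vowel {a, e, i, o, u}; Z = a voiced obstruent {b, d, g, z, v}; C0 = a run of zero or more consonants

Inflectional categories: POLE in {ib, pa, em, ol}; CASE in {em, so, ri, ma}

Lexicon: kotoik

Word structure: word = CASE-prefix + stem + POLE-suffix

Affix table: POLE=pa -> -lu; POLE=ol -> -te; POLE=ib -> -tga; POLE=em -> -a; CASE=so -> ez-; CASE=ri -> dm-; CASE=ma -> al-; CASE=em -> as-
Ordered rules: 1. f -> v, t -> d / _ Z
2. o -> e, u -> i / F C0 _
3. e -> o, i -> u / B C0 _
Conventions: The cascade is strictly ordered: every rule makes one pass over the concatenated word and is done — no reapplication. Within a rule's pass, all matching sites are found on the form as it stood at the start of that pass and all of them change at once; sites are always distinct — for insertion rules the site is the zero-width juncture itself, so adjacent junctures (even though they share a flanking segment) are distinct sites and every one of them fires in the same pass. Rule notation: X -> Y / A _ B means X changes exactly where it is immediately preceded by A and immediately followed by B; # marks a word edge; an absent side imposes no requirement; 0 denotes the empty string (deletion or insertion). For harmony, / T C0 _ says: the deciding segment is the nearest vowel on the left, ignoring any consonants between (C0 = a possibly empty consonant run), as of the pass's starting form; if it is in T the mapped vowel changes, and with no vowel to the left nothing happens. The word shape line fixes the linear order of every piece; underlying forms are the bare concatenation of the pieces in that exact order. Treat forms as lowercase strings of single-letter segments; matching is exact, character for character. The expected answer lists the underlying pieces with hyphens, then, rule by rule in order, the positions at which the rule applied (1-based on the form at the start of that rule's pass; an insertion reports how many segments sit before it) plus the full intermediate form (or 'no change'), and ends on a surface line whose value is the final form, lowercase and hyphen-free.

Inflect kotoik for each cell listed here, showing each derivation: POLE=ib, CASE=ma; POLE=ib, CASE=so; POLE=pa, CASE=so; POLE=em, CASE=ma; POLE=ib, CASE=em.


cell POLE=ib, CASE=ma:
underlying: al-kotoik-tga
1. f -> v, t -> d / _ Z: fires at position(s) 9: alkotoikdga
2. o -> e, u -> i / F C0 _: no change
3. e -> o, i -> u / B C0 _: fires at position(s) 7: alkotoukdga
surface: alkotoukdga

cell POLE=ib, CASE=so:
underlying: ez-kotoik-tga
1. f -> v, t -> d / _ Z: fires at position(s) 9: ezkotoikdga
2. o -> e, u -> i / F C0 _: fires at position(s) 4: ezketoikdga
3. e -> o, i -> u / B C0 _: fires at position(s) 7: ezketoukdga
surface: ezketoukdga

cell POLE=pa, CASE=so:
underlying: ez-kotoik-lu
1. f -> v, t -> d / _ Z: no change
2. o -> e, u -> i / F C0 _: fires at position(s) 4, 10: ezketoikli
3. e -> o, i -> u / B C0 _: fires at position(s) 7: ezketoukli
surface: ezketoukli

cell POLE=em, CASE=ma:
underlying: al-kotoik-a
1. f -> v, t -> d / _ Z: no change
2. o -> e, u -> i / F C0 _: no change
3. e -> o, i -> u / B C0 _: fires at position(s) 7: alkotouka
surface: alkotouka

cell POLE=ib, CASE=em:
underlying: as-kotoik-tga
1. f -> v, t -> d / _ Z: fires at position(s) 9: askotoikdga
2. o -> e, u -> i / F C0 _: no change
3. e -> o, i -> u / B C0 _: fires at position(s) 7: askotoukdga
surface: askotoukdga


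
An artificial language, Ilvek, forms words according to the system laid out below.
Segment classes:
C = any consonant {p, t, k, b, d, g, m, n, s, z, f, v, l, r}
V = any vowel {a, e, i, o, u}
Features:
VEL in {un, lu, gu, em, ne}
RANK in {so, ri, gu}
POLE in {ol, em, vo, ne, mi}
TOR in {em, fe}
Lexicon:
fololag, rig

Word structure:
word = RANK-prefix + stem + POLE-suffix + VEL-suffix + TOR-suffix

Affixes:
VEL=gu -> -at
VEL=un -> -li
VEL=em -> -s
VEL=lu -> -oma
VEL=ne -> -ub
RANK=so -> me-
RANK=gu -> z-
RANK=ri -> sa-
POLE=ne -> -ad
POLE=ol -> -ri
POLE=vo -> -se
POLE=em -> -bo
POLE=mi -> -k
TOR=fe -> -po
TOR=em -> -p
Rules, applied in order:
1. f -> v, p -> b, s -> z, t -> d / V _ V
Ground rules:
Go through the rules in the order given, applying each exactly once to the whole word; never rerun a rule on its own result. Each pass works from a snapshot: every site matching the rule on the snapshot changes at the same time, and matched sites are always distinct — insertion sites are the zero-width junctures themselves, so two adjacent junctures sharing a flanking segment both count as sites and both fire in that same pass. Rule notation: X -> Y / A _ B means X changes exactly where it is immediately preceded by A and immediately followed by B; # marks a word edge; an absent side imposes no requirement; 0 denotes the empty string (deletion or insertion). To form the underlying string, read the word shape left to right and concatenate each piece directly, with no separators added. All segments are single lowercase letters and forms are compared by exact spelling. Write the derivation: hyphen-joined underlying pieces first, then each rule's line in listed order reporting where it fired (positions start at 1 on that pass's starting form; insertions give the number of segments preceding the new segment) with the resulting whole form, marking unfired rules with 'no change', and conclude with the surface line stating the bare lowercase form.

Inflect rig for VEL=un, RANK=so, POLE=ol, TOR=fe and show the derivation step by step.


underlying: me-rig-ri-li-po
1. f -> v, p -> b, s -> z, t -> d / V _ V: fires at position(s) 10: merigrilibo
surface: merigrilibo


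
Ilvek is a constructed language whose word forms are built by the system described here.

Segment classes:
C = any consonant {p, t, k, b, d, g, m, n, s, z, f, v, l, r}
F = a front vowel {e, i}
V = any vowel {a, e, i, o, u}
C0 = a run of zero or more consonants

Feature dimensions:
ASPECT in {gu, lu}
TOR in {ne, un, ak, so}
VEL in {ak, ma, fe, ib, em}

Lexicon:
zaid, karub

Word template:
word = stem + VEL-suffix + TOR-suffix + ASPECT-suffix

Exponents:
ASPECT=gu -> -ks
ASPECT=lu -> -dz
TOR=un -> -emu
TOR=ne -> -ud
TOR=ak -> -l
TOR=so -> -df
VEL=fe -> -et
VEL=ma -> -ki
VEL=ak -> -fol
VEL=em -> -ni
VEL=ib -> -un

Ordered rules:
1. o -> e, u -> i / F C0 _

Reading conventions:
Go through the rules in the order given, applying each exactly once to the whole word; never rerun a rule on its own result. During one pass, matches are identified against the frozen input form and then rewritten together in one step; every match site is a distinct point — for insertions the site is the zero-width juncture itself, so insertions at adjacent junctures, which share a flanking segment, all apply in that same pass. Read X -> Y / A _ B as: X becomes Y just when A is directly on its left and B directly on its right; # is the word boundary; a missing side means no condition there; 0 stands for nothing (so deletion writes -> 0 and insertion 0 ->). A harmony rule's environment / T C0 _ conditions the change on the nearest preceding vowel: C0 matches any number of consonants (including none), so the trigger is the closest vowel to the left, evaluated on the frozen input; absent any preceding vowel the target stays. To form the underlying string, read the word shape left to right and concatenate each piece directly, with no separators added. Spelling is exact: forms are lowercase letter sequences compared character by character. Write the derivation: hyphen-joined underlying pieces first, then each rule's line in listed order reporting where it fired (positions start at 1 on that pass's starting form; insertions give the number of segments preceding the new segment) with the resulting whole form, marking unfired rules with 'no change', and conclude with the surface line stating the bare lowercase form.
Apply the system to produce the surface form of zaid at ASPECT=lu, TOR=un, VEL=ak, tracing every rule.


underlying: zaid-fol-emu-dz
1. o -> e, u -> i / F C0 _: fires at position(s) 6, 10: zaidfelemidz
surface: zaidfelemidz


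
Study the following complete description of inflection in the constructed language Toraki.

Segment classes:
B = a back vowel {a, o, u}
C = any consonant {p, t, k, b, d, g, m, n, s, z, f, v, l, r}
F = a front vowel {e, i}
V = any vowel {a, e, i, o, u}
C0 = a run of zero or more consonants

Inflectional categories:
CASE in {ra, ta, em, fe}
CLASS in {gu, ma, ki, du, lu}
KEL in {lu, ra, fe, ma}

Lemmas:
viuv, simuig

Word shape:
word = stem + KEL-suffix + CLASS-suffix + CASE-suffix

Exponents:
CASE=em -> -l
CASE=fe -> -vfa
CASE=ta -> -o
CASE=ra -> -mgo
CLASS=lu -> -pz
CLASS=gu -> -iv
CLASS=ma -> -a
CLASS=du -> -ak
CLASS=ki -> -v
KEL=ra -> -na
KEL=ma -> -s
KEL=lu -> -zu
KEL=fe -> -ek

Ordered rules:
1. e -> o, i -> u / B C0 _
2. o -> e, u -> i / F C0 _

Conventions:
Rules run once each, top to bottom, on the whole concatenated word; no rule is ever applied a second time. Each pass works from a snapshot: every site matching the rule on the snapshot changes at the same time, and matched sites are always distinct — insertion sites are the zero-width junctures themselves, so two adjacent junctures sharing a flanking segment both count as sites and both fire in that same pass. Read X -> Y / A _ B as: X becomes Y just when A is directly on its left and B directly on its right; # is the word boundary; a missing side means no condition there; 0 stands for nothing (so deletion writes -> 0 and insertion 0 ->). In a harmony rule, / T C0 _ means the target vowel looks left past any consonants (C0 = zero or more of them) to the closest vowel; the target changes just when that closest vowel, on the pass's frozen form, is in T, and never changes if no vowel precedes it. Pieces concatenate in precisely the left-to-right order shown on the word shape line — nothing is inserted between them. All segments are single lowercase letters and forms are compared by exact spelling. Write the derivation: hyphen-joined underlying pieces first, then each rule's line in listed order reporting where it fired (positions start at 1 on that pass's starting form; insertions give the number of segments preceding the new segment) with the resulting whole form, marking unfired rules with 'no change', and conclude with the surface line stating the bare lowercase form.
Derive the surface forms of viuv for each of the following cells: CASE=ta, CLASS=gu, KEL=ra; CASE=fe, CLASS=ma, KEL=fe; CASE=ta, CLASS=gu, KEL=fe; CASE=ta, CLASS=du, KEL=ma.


cell CASE=ta, CLASS=gu, KEL=ra:
underlying: viuv-na-iv-o
1. e -> o, i -> u / B C0 _: fires at position(s) 7: viuvnauvo
2. o -> e, u -> i / F C0 _: fires at position(s) 3: viivnauvo
surface: viivnauvo

cell CASE=fe, CLASS=ma, KEL=fe:
underlying: viuv-ek-a-vfa
1. e -> o, i -> u / B C0 _: fires at position(s) 5: viuvokavfa
2. o -> e, u -> i / F C0 _: fires at position(s) 3: viivokavfa
surface: viivokavfa

cell CASE=ta, CLASS=gu, KEL=fe:
underlying: viuv-ek-iv-o
1. e -> o, i -> u / B C0 _: fires at position(s) 5: viuvokivo
2. o -> e, u -> i / F C0 _: fires at position(s) 3, 9: viivokive
surface: viivokive

cell CASE=ta, CLASS=du, KEL=ma:
underlying: viuv-s-ak-o
1. e -> o, i -> u / B C0 _: no change
2. o -> e, u -> i / F C0 _: fires at position(s) 3: viivsako
surface: viivsako


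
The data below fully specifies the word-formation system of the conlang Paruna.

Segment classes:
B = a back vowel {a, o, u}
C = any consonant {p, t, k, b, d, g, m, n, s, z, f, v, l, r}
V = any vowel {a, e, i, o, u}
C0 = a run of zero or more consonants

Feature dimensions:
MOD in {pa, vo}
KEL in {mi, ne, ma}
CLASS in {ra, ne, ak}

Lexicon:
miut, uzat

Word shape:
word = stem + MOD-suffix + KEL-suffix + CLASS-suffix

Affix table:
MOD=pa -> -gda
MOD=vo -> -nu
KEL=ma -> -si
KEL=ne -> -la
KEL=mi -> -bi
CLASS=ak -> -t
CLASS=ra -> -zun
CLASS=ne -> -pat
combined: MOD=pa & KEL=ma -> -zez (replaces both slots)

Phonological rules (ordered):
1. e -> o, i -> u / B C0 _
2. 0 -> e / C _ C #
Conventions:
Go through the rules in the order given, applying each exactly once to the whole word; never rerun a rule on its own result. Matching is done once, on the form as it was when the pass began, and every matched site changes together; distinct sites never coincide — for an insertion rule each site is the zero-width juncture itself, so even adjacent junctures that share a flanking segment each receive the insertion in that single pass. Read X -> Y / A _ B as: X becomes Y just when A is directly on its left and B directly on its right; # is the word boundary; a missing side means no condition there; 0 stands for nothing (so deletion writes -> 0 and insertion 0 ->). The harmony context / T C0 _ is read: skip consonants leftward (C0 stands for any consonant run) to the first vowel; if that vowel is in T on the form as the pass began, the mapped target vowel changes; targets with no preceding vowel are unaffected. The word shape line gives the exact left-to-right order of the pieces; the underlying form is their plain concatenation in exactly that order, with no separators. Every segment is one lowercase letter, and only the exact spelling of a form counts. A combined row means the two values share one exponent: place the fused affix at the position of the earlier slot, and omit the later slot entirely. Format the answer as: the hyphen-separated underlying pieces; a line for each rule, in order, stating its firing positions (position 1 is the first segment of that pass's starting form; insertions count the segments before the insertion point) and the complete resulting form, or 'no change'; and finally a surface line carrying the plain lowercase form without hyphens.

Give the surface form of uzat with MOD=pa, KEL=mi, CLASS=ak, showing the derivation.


underlying: uzat-gda-bi-t
1. e -> o, i -> u / B C0 _: fires at position(s) 9: uzatgdabut
2. 0 -> e / C _ C #: no change
surface: uzatgdabut


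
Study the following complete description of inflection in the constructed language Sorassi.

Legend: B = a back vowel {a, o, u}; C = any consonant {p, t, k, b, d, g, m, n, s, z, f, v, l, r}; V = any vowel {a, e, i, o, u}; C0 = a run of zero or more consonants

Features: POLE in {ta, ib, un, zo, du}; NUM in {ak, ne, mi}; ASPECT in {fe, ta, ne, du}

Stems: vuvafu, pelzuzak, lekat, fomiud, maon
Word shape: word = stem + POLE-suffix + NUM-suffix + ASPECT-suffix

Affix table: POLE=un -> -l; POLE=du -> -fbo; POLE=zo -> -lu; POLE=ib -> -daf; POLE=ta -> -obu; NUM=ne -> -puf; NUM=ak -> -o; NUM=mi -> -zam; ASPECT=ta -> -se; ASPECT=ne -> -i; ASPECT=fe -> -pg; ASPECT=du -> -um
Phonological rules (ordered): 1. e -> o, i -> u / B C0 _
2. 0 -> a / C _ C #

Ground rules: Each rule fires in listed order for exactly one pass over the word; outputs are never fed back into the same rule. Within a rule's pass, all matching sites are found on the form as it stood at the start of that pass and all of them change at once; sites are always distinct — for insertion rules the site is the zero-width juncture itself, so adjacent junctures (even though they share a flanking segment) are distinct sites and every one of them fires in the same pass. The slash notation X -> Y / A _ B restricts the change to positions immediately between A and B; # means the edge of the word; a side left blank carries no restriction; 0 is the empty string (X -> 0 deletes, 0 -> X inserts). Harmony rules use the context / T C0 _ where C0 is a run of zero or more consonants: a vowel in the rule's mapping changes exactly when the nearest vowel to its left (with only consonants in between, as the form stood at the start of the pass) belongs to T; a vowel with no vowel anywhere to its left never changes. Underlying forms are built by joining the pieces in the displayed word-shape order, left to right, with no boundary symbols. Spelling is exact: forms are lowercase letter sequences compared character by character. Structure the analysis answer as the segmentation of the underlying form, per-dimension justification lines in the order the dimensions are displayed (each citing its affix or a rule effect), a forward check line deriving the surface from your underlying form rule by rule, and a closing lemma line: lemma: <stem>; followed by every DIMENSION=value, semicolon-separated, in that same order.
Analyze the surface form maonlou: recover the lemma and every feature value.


underlying: maon-l-o-i
POLE=un - signalled by the affix -l
NUM=ak - signalled by the affix -o
ASPECT=ne - signalled by the affix -i
check: maonloi -> maonlou -> maonlou
lemma: maon; POLE=un; NUM=ak; ASPECT=ne


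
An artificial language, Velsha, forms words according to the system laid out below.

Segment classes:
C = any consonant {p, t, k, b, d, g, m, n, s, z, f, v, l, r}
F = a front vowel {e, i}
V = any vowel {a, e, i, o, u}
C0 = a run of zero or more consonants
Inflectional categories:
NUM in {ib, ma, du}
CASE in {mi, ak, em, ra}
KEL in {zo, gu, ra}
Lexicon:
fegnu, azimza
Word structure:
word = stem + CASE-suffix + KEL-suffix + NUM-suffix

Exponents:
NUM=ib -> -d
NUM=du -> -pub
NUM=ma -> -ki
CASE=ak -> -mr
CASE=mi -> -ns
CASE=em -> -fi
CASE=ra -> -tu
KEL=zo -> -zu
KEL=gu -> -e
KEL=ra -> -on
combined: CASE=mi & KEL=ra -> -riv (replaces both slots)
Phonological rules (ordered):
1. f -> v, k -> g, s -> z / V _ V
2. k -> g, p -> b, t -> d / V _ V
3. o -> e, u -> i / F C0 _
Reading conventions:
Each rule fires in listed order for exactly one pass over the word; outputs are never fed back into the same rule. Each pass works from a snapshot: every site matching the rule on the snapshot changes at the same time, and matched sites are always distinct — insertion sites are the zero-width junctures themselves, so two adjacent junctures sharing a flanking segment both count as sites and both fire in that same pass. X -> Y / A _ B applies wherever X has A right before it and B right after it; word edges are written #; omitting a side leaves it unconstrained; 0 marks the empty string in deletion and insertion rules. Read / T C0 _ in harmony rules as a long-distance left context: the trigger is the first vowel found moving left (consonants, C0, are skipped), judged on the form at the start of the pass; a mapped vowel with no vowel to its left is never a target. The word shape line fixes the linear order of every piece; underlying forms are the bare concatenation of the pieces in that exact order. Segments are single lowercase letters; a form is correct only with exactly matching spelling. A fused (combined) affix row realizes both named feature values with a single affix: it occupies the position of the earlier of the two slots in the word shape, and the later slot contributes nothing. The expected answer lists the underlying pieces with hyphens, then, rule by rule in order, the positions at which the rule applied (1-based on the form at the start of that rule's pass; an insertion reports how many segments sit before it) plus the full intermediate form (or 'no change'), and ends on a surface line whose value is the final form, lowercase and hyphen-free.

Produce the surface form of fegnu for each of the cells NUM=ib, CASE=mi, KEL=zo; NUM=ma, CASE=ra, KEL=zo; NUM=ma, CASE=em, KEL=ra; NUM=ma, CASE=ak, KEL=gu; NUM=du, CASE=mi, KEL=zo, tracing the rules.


cell NUM=ib, CASE=mi, KEL=zo:
underlying: fegnu-ns-zu-d
1. f -> v, k -> g, s -> z / V _ V: no change
2. k -> g, p -> b, t -> d / V _ V: no change
3. o -> e, u -> i / F C0 _: fires at position(s) 5: fegninszud
surface: fegninszud

cell NUM=ma, CASE=ra, KEL=zo:
underlying: fegnu-tu-zu-ki
1. f -> v, k -> g, s -> z / V _ V: fires at position(s) 10: fegnutuzugi
2. k -> g, p -> b, t -> d / V _ V: fires at position(s) 6: fegnuduzugi
3. o -> e, u -> i / F C0 _: fires at position(s) 5: fegniduzugi
surface: fegniduzugi

cell NUM=ma, CASE=em, KEL=ra:
underlying: fegnu-fi-on-ki
1. f -> v, k -> g, s -> z / V _ V: fires at position(s) 6: fegnuvionki
2. k -> g, p -> b, t -> d / V _ V: no change
3. o -> e, u -> i / F C0 _: fires at position(s) 5, 8: fegnivienki
surface: fegnivienki

cell NUM=ma, CASE=ak, KEL=gu:
underlying: fegnu-mr-e-ki
1. f -> v, k -> g, s -> z / V _ V: fires at position(s) 9: fegnumregi
2. k -> g, p -> b, t -> d / V _ V: no change
3. o -> e, u -> i / F C0 _: fires at position(s) 5: fegnimregi
surface: fegnimregi

cell NUM=du, CASE=mi, KEL=zo:
underlying: fegnu-ns-zu-pub
1. f -> v, k -> g, s -> z / V _ V: no change
2. k -> g, p -> b, t -> d / V _ V: fires at position(s) 10: fegnunszubub
3. o -> e, u -> i / F C0 _: fires at position(s) 5: fegninszubub
surface: fegninszubub


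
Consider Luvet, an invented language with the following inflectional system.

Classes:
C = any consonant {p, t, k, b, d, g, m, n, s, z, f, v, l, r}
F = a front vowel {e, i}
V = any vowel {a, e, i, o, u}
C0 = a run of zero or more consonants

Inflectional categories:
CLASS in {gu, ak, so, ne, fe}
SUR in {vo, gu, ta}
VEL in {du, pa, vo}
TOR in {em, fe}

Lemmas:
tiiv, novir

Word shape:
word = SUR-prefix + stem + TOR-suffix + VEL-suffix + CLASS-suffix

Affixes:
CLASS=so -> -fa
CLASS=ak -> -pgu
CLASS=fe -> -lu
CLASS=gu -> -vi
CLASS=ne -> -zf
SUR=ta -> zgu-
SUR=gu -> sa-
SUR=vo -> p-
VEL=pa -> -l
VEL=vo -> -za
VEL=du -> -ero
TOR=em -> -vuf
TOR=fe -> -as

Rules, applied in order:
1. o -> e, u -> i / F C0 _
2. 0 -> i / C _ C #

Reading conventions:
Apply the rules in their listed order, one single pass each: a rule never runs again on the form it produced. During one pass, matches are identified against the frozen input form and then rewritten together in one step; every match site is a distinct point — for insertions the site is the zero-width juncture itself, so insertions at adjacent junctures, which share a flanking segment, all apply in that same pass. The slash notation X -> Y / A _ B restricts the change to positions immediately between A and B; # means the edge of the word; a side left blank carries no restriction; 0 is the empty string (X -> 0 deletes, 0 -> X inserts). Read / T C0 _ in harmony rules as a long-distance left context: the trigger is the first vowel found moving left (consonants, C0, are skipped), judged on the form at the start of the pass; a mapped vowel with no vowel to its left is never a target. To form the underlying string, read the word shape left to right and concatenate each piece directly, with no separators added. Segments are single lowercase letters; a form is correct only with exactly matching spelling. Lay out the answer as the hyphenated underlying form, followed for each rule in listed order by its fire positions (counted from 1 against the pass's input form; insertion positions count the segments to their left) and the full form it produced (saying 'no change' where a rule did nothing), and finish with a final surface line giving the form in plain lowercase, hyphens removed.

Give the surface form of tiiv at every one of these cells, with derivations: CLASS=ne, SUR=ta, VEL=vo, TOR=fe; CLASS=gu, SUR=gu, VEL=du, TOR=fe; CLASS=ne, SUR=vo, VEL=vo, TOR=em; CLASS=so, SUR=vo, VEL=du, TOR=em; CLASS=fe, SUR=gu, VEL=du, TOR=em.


cell CLASS=ne, SUR=ta, VEL=vo, TOR=fe:
underlying: zgu-tiiv-as-za-zf
1. o -> e, u -> i / F C0 _: no change
2. 0 -> i / C _ C #: inserts after position(s) 12: zgutiivaszazif
surface: zgutiivaszazif

cell CLASS=gu, SUR=gu, VEL=du, TOR=fe:
underlying: sa-tiiv-as-ero-vi
1. o -> e, u -> i / F C0 _: fires at position(s) 11: satiivaserevi
2. 0 -> i / C _ C #: no change
surface: satiivaserevi

cell CLASS=ne, SUR=vo, VEL=vo, TOR=em:
underlying: p-tiiv-vuf-za-zf
1. o -> e, u -> i / F C0 _: fires at position(s) 7: ptiivvifzazf
2. 0 -> i / C _ C #: inserts after position(s) 11: ptiivvifzazif
surface: ptiivvifzazif

cell CLASS=so, SUR=vo, VEL=du, TOR=em:
underlying: p-tiiv-vuf-ero-fa
1. o -> e, u -> i / F C0 _: fires at position(s) 7, 11: ptiivviferefa
2. 0 -> i / C _ C #: no change
surface: ptiivviferefa

cell CLASS=fe, SUR=gu, VEL=du, TOR=em:
underlying: sa-tiiv-vuf-ero-lu
1. o -> e, u -> i / F C0 _: fires at position(s) 8, 12: satiivviferelu
2. 0 -> i / C _ C #: no change
surface: satiivviferelu
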